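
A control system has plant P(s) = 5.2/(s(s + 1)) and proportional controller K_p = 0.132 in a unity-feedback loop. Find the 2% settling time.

From 1 + K_pP(s) = 0: s² + 1s + 0.6864 = 0 ⇒ ω_n = 0.8285, ζ = 0.6035.
2% settling time T_s ≈ 4/(ζω_n) = 4/0.5 = 8 s.

T_s ≈ 8 s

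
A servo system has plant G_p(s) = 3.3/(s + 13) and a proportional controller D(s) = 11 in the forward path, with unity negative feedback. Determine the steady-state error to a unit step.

The loop is type 0. Static position error constant K_pos = D(0)·G_p(0) = 11·0.2538 = 2.792.
Steady-state error to a unit step: e_ss = 1/(1+K_pos) = 1/3.792 = 0.264.

0.264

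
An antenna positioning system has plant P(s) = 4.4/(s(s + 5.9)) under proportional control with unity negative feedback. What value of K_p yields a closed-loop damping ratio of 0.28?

K_p = 25.2

Closed-loop characteristic equation: s² + 5.9s + K_p·4.4 = 0.
So ω_n = √(4.4K_p) and 2ζω_n = 5.9, giving ζ = 5.9/(2√(4.4K_p)).
Setting ζ = 0.28: √(4.4K_p) = 5.9/(2·0.28) = 10.54, so K_p = 111/4.4 = 25.2.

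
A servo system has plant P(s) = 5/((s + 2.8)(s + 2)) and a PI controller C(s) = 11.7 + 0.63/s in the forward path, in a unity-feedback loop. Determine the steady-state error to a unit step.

0

The open loop C(s)P(s) has a pole at the origin (type 1), so the static position error constant is infinite and e_ss = 1/(1+∞) = 0.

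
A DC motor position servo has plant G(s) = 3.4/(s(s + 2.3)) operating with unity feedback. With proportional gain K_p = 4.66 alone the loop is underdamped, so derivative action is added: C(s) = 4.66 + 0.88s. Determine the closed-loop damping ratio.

Forward path: (4.66 + 0.88s)·3.4/(s(s+2.3)). The closed-loop characteristic equation is s² + (2.3 + 3.4·0.88)s + 3.4·4.66 = 0.
That is s² + 5.292s + 15.84 = 0, so ω_n = 3.98 rad/s and ζ = 5.292/(2·3.98) = 0.6647.

ζ = 0.665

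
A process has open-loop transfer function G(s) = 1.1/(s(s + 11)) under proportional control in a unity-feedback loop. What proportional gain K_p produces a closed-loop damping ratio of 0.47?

K_p = 124

Closed-loop characteristic equation: s² + 11s + K_p·1.1 = 0.
So ω_n = √(1.1K_p) and 2ζω_n = 11, giving ζ = 11/(2√(1.1K_p)).
Setting ζ = 0.47: √(1.1K_p) = 11/(2·0.47) = 11.7, so K_p = 136.9/1.1 = 124.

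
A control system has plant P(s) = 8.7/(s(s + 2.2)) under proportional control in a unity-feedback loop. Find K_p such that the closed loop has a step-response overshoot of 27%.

From %OS = 100·exp(−πζ/√(1−ζ²)) = 27%, ζ = −ln(0.27)/√(π²+ln²(0.27)) = 0.3847.
Characteristic equation s² + 2.2s + 8.7K_p = 0 gives ζ = 2.2/(2√(8.7K_p)).
Setting ζ = 0.3847: √(8.7K_p) = 2.2/(2·0.3847) = 2.859, so K_p = 8.176/8.7 = 0.94.

K_p = 0.94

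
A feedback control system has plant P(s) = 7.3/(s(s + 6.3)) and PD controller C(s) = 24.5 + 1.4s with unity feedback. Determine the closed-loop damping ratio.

Forward path: (24.5 + 1.4s)·7.3/(s(s+6.3)). The closed-loop characteristic equation is s² + (6.3 + 7.3·1.4)s + 7.3·24.5 = 0.
That is s² + 16.52s + 178.8 = 0, so ω_n = 13.37 rad/s and ζ = 16.52/(2·13.37) = 0.6176.

ζ = 0.618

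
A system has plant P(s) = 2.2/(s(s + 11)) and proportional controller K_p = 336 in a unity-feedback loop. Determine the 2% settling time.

The closed-loop denominator s² + 11s + 739.2 gives ω_n = √739.2 = 27.19 and ζ = 11/(2ω_n) = 0.2023.
2% settling time T_s ≈ 4/(ζω_n) = 4/5.5 = 0.727 s.

T_s ≈ 0.727 s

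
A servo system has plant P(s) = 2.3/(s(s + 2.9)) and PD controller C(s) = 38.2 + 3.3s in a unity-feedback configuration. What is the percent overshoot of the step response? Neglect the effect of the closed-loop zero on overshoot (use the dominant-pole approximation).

12%

Forward path: (38.2 + 3.3s)·2.3/(s(s+2.9)). The closed-loop characteristic equation is s² + (2.9 + 2.3·3.3)s + 2.3·38.2 = 0.
That is s² + 10.49s + 87.86 = 0, so ω_n = 9.373 rad/s and ζ = 10.49/(2·9.373) = 0.5596.
%OS = 100·exp(−πζ/√(1−ζ²)) = 12%.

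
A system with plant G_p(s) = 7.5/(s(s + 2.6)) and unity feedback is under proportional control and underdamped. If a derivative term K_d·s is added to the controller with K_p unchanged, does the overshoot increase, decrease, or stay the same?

decrease

With PD the characteristic equation becomes s² + (a + K·K_d)s + K·K_p = 0; the damping term grows, ζ rises, overshoot falls.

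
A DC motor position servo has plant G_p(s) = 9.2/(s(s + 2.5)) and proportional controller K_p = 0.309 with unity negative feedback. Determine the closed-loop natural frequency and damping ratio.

The closed-loop denominator is s(s+2.5) + 0.309·9.2 = s² + 2.5s + 2.843.
So ω_n² = 2.843 ⇒ ω_n = 1.686 rad/s, and ζ = 2.5/(2ω_n) = 0.741.

ω_n = 1.69 rad/s, ζ = 0.741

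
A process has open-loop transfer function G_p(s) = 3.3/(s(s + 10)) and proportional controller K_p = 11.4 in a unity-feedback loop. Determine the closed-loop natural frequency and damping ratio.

ω_n = 6.13 rad/s, ζ = 0.815

1 + K_p·G_p(s) = 0 gives s² + 10s + 37.62 = 0.
Matching s² + 2ζω_n s + ω_n²: ω_n = √37.62 = 6.134 rad/s and 2ζω_n = 10, so ζ = 10/(2·6.134) = 0.815.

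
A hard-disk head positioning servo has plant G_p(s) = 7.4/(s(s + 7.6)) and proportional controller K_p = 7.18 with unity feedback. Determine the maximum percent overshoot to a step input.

The closed-loop denominator s² + 7.6s + 53.13 gives ω_n = √53.13 = 7.289 and ζ = 7.6/(2ω_n) = 0.5213.
%OS = 100·exp(−πζ/√(1−ζ²)) = 100·exp(−π·0.5213/√0.7282) = 14.7%.

14.7%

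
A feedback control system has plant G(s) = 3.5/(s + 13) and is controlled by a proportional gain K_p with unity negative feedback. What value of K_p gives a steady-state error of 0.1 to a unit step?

For a type-0 loop with proportional control, e_ss = 1/(1 + K_p·G(0)).
G(0) = 0.2692. Require 1/(1 + K_p·0.2692) = 0.1, so 1 + 0.2692·K_p = 10.
K_p = (10 − 1)/0.2692 = 33.4.

K_p = 33.4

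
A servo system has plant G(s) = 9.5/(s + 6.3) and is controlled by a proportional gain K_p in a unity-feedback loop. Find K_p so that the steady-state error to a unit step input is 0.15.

K_p = 3.76

For a type-0 loop with proportional control, e_ss = 1/(1 + K_p·G(0)).
G(0) = 1.508. Require 1/(1 + K_p·1.508) = 0.15, so 1 + 1.508·K_p = 6.667.
K_p = (6.667 − 1)/1.508 = 3.76.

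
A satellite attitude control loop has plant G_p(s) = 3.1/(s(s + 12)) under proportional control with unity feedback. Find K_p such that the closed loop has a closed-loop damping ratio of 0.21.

Closed-loop characteristic equation: s² + 12s + K_p·3.1 = 0.
So ω_n = √(3.1K_p) and 2ζω_n = 12, giving ζ = 12/(2√(3.1K_p)).
Setting ζ = 0.21: √(3.1K_p) = 12/(2·0.21) = 28.57, so K_p = 816.3/3.1 = 263.

K_p = 263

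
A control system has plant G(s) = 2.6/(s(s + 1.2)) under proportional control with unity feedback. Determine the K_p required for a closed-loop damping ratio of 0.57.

K_p = 0.426

Closed-loop characteristic equation: s² + 1.2s + K_p·2.6 = 0.
So ω_n = √(2.6K_p) and 2ζω_n = 1.2, giving ζ = 1.2/(2√(2.6K_p)).
Setting ζ = 0.57: √(2.6K_p) = 1.2/(2·0.57) = 1.053, so K_p = 1.108/2.6 = 0.426.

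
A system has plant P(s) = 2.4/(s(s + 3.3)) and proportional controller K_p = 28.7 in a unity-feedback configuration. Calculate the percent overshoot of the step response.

The closed-loop denominator s² + 3.3s + 68.88 gives ω_n = √68.88 = 8.299 and ζ = 3.3/(2ω_n) = 0.1988.
%OS = 100·exp(−πζ/√(1−ζ²)) = 100·exp(−π·0.1988/√0.9605) = 52.9%.

52.9%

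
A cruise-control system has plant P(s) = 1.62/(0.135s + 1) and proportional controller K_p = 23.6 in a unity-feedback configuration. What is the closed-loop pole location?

s = -290.6

Closed loop: T(s) = K_p·P/(1+K_p·P) = 38.23/(0.135s + 1 + 38.23), with pole at s = −(1 + 38.23)/0.135 = −290.6.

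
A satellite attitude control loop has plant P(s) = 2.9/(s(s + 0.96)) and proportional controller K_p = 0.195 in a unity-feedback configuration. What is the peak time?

T_p = 5.43 s

From 1 + K_pP(s) = 0: s² + 0.96s + 0.5655 = 0 ⇒ ω_n = 0.752, ζ = 0.6383.
Damped frequency ω_d = ω_n√(1−ζ²) = 0.5789 rad/s, so peak time T_p = π/ω_d = 5.43 s.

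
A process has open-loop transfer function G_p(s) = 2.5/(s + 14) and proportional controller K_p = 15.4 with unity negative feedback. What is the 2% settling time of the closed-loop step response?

Closed-loop transfer function: T(s) = K_p·G_p(s)/(1 + K_p·G_p(s)) = 38.5/(s + 14 + 38.5) = 38.5/(s + 52.5).
Time constant τ = 1/52.5 = 0.01905 s, so the 2% settling time is about 4τ = 0.0762 s.

T_s ≈ 0.0762 s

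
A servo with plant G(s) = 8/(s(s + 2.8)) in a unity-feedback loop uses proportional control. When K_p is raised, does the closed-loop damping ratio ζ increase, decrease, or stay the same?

decrease

ζ = 2.8/(2√(8K_p)); increasing K_p raises the denominator, so ζ falls.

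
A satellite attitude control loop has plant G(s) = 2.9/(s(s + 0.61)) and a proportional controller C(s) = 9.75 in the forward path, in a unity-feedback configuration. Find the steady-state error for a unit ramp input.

The loop has one pole at the origin (type 1). Velocity error constant K_v = lim_{s→0} s·C(s)G(s) = 9.75·2.9/0.61 = 46.35.
Steady-state error to a unit ramp: e_ss = 1/K_v = 0.0216.

0.0216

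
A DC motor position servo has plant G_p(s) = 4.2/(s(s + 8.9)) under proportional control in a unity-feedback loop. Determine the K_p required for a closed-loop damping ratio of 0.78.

K_p = 7.75

Closed-loop characteristic equation: s² + 8.9s + K_p·4.2 = 0.
So ω_n = √(4.2K_p) and 2ζω_n = 8.9, giving ζ = 8.9/(2√(4.2K_p)).
Setting ζ = 0.78: √(4.2K_p) = 8.9/(2·0.78) = 5.705, so K_p = 32.55/4.2 = 7.75.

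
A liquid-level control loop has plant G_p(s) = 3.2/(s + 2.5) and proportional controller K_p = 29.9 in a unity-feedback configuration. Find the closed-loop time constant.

Closed-loop transfer function: T(s) = K_p·G_p(s)/(1 + K_p·G_p(s)) = 95.68/(s + 2.5 + 95.68) = 95.68/(s + 98.18).
Time constant τ = 1/98.18 = 0.0102 s.

τ = 0.0102 s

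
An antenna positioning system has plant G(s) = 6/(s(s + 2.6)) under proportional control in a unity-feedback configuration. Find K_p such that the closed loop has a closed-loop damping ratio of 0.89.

Closed-loop characteristic equation: s² + 2.6s + K_p·6 = 0.
So ω_n = √(6K_p) and 2ζω_n = 2.6, giving ζ = 2.6/(2√(6K_p)).
Setting ζ = 0.89: √(6K_p) = 2.6/(2·0.89) = 1.461, so K_p = 2.134/6 = 0.356.

K_p = 0.356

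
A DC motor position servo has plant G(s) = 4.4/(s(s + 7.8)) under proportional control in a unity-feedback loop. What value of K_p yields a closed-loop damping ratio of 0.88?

Closed-loop characteristic equation: s² + 7.8s + K_p·4.4 = 0.
So ω_n = √(4.4K_p) and 2ζω_n = 7.8, giving ζ = 7.8/(2√(4.4K_p)).
Setting ζ = 0.88: √(4.4K_p) = 7.8/(2·0.88) = 4.432, so K_p = 19.64/4.4 = 4.46.

K_p = 4.46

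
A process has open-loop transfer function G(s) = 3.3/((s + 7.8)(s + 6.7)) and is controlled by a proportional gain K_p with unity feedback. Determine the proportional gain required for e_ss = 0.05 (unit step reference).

K_p = 301

The loop is type 0, so e_ss(step) = 1/(1 + K_pos) with K_pos = K_p·G(0).
G(0) = 0.06315. Require 1/(1 + K_p·0.06315) = 0.05, so 1 + 0.06315·K_p = 20.
K_p = (20 − 1)/0.06315 = 301.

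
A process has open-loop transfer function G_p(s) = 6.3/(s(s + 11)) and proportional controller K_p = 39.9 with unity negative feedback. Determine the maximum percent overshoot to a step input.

31.3%

From 1 + K_pG_p(s) = 0: s² + 11s + 251.4 = 0 ⇒ ω_n = 15.85, ζ = 0.3469.
%OS = 100·exp(−πζ/√(1−ζ²)) = 100·exp(−π·0.3469/√0.8797) = 31.3%.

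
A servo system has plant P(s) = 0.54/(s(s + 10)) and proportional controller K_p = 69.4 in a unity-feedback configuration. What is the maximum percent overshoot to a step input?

1.17%

From 1 + K_pP(s) = 0: s² + 10s + 37.48 = 0 ⇒ ω_n = 6.122, ζ = 0.8168.
%OS = 100·exp(−πζ/√(1−ζ²)) = 100·exp(−π·0.8168/√0.3329) = 1.17%.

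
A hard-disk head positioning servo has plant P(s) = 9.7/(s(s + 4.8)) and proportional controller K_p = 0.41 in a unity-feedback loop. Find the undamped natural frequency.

ω_n = 1.99 rad/s

The closed-loop denominator is s(s+4.8) + 0.41·9.7 = s² + 4.8s + 3.977.
Matching s² + 2ζω_n s + ω_n²: ω_n = √3.977 = 1.994 rad/s and 2ζω_n = 4.8, so ζ = 4.8/(2·1.994) = 1.2.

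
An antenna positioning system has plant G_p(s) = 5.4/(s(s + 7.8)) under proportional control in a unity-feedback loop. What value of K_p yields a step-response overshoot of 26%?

From %OS = 100·exp(−πζ/√(1−ζ²)) = 26%, ζ = −ln(0.26)/√(π²+ln²(0.26)) = 0.3941.
Characteristic equation s² + 7.8s + 5.4K_p = 0 gives ζ = 7.8/(2√(5.4K_p)).
Setting ζ = 0.3941: √(5.4K_p) = 7.8/(2·0.3941) = 9.896, so K_p = 97.94/5.4 = 18.1.

K_p = 18.1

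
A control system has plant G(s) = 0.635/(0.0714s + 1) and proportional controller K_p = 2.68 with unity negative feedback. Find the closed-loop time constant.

τ = 0.0264 s

Closed loop: T(s) = K_p·G/(1+K_p·G) = 1.702/(0.0714s + 1 + 1.702), with pole at s = −(1 + 1.702)/0.0714 = −37.84.
Closed-loop time constant τ = 1/37.84 = 0.0264 s.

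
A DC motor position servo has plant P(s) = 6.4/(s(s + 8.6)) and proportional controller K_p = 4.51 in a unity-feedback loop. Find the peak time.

T_p = 0.975 s

Closed-loop characteristic equation: s² + 8.6s + 28.86 = 0, so ω_n = 5.373 rad/s and ζ = 8.6/(2·5.373) = 0.8004.
Damped frequency ω_d = ω_n√(1−ζ²) = 3.221 rad/s, so peak time T_p = π/ω_d = 0.975 s.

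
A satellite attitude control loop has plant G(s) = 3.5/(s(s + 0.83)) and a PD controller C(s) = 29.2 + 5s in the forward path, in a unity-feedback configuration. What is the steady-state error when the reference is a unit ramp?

0.00812

The loop has one pole at the origin (type 1). Velocity error constant K_v = lim_{s→0} s·C(s)G(s) = 29.2·3.5/0.83 = 123.1.
Steady-state error to a unit ramp: e_ss = 1/K_v = 0.00812.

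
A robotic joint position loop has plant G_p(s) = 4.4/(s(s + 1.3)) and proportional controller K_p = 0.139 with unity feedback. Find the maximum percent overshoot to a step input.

The closed-loop denominator s² + 1.3s + 0.6116 gives ω_n = √0.6116 = 0.782 and ζ = 1.3/(2ω_n) = 0.8312.
%OS = 100·exp(−πζ/√(1−ζ²)) = 100·exp(−π·0.8312/√0.3092) = 0.913%.

0.913%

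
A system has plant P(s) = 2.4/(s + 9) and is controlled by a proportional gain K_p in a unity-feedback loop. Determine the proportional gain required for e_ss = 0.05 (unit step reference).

Steady-state error for a unit step on this type-0 loop is 1/(1 + K_p·P(0)).
P(0) = 0.2667. Require 1/(1 + K_p·0.2667) = 0.05, so 1 + 0.2667·K_p = 20.
K_p = (20 − 1)/0.2667 = 71.2.

K_p = 71.2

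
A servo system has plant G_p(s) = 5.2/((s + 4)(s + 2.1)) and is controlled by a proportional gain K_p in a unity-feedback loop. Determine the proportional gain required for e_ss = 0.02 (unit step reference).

K_p = 79.2

For a type-0 loop with proportional control, e_ss = 1/(1 + K_p·G_p(0)).
G_p(0) = 0.619. Require 1/(1 + K_p·0.619) = 0.02, so 1 + 0.619·K_p = 50.
K_p = (50 − 1)/0.619 = 79.2.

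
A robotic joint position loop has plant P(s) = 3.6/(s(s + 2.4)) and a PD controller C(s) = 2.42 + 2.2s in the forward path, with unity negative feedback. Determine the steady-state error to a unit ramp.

The loop has one pole at the origin (type 1). Velocity error constant K_v = lim_{s→0} s·C(s)P(s) = 2.42·3.6/2.4 = 3.63.
Steady-state error to a unit ramp: e_ss = 1/K_v = 0.275.

0.275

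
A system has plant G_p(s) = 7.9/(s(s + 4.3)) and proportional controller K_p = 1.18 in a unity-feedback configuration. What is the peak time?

T_p = 1.45 s

Closed-loop characteristic equation: s² + 4.3s + 9.322 = 0, so ω_n = 3.053 rad/s and ζ = 4.3/(2·3.053) = 0.7042.
Damped frequency ω_d = ω_n√(1−ζ²) = 2.168 rad/s, so peak time T_p = π/ω_d = 1.45 s.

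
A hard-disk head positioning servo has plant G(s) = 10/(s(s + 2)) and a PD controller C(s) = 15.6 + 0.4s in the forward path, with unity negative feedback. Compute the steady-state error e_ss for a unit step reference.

The open loop C(s)G(s) has a pole at the origin (type 1), so the static position error constant is infinite and e_ss = 1/(1+∞) = 0.

0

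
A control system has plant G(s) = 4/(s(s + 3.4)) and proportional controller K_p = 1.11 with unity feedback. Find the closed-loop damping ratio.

With unity feedback the closed-loop characteristic equation is s² + 3.4s + 1.11·4 = s² + 3.4s + 4.44 = 0.
Matching s² + 2ζω_n s + ω_n²: ω_n = √4.44 = 2.107 rad/s and 2ζω_n = 3.4, so ζ = 3.4/(2·2.107) = 0.807.

ζ = 0.807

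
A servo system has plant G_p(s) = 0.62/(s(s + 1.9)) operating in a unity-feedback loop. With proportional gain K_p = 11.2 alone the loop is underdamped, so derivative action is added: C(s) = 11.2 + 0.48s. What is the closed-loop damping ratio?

ζ = 0.417

Forward path: (11.2 + 0.48s)·0.62/(s(s+1.9)). The closed-loop characteristic equation is s² + (1.9 + 0.62·0.48)s + 0.62·11.2 = 0.
That is s² + 2.198s + 6.944 = 0, so ω_n = 2.635 rad/s and ζ = 2.198/(2·2.635) = 0.417.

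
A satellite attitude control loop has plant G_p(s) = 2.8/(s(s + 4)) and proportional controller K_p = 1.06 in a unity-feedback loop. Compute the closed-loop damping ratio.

ζ = 1.16

The closed-loop denominator is s(s+4) + 1.06·2.8 = s² + 4s + 2.968.
So ω_n² = 2.968 ⇒ ω_n = 1.723 rad/s, and ζ = 4/(2ω_n) = 1.16.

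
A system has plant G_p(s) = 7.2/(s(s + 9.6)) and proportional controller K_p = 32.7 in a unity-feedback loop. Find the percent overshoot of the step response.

35.5%

Closed-loop characteristic equation: s² + 9.6s + 235.4 = 0, so ω_n = 15.34 rad/s and ζ = 9.6/(2·15.34) = 0.3128.
%OS = 100·exp(−πζ/√(1−ζ²)) = 100·exp(−π·0.3128/√0.9021) = 35.5%.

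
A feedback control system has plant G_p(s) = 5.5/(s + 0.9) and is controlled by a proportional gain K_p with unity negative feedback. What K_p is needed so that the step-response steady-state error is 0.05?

K_p = 3.11

For a type-0 loop with proportional control, e_ss = 1/(1 + K_p·G_p(0)).
G_p(0) = 6.111. Require 1/(1 + K_p·6.111) = 0.05, so 1 + 6.111·K_p = 20.
K_p = (20 − 1)/6.111 = 3.11.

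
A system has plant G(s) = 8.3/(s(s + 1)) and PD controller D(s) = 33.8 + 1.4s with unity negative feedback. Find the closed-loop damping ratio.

Forward path: (33.8 + 1.4s)·8.3/(s(s+1)). The closed-loop characteristic equation is s² + (1 + 8.3·1.4)s + 8.3·33.8 = 0.
That is s² + 12.62s + 280.5 = 0, so ω_n = 16.75 rad/s and ζ = 12.62/(2·16.75) = 0.3767.

ζ = 0.377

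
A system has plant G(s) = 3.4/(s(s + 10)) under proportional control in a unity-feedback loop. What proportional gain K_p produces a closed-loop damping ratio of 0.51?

Closed-loop characteristic equation: s² + 10s + K_p·3.4 = 0.
So ω_n = √(3.4K_p) and 2ζω_n = 10, giving ζ = 10/(2√(3.4K_p)).
Setting ζ = 0.51: √(3.4K_p) = 10/(2·0.51) = 9.804, so K_p = 96.12/3.4 = 28.3.

K_p = 28.3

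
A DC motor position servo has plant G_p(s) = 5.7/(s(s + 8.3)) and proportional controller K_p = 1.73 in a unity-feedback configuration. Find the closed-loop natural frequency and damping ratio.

ω_n = 3.14 rad/s, ζ = 1.32

With unity feedback the closed-loop characteristic equation is s² + 8.3s + 1.73·5.7 = s² + 8.3s + 9.861 = 0.
So ω_n² = 9.861 ⇒ ω_n = 3.14 rad/s, and ζ = 8.3/(2ω_n) = 1.32.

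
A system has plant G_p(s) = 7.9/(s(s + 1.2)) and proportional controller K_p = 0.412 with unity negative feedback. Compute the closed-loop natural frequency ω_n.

ω_n = 1.8 rad/s

The closed-loop denominator is s(s+1.2) + 0.412·7.9 = s² + 1.2s + 3.255.
Matching s² + 2ζω_n s + ω_n²: ω_n = √3.255 = 1.804 rad/s and 2ζω_n = 1.2, so ζ = 1.2/(2·1.804) = 0.333.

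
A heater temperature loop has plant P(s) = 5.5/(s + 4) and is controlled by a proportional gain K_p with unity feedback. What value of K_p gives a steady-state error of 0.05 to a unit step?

K_p = 13.8

For a type-0 loop with proportional control, e_ss = 1/(1 + K_p·P(0)).
P(0) = 1.375. Require 1/(1 + K_p·1.375) = 0.05, so 1 + 1.375·K_p = 20.
K_p = (20 − 1)/1.375 = 13.8.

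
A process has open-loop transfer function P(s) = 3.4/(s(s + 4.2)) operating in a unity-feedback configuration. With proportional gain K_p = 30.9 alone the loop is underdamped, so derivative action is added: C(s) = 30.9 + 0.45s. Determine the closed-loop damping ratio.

ζ = 0.28

Forward path: (30.9 + 0.45s)·3.4/(s(s+4.2)). The closed-loop characteristic equation is s² + (4.2 + 3.4·0.45)s + 3.4·30.9 = 0.
That is s² + 5.73s + 105.1 = 0, so ω_n = 10.25 rad/s and ζ = 5.73/(2·10.25) = 0.2795.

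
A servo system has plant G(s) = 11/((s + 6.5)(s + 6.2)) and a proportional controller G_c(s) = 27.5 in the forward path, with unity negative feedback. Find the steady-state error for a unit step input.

The loop is type 0. Static position error constant K_pos = G_c(0)·G(0) = 27.5·0.273 = 7.506.
Steady-state error to a unit step: e_ss = 1/(1+K_pos) = 1/8.506 = 0.118.

0.118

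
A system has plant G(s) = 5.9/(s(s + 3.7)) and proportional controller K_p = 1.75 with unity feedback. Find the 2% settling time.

The closed-loop denominator s² + 3.7s + 10.33 gives ω_n = √10.33 = 3.213 and ζ = 3.7/(2ω_n) = 0.5757.
2% settling time T_s ≈ 4/(ζω_n) = 4/1.85 = 2.16 s.

T_s ≈ 2.16 s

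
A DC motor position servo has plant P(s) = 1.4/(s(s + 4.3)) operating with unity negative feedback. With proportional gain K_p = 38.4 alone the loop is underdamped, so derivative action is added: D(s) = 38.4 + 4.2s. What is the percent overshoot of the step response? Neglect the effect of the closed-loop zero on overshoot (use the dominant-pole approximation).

Forward path: (38.4 + 4.2s)·1.4/(s(s+4.3)). The closed-loop characteristic equation is s² + (4.3 + 1.4·4.2)s + 1.4·38.4 = 0.
That is s² + 10.18s + 53.76 = 0, so ω_n = 7.332 rad/s and ζ = 10.18/(2·7.332) = 0.6942.
%OS = 100·exp(−πζ/√(1−ζ²)) = 4.83%.

4.83%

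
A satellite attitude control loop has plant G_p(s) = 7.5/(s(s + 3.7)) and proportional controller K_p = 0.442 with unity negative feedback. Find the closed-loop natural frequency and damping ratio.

ω_n = 1.82 rad/s, ζ = 1.02

With unity feedback the closed-loop characteristic equation is s² + 3.7s + 0.442·7.5 = s² + 3.7s + 3.315 = 0.
Matching s² + 2ζω_n s + ω_n²: ω_n = √3.315 = 1.821 rad/s and 2ζω_n = 3.7, so ζ = 3.7/(2·1.821) = 1.02.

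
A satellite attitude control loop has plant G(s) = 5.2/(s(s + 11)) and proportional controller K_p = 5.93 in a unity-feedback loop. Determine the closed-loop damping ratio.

ζ = 0.99

The closed-loop denominator is s(s+11) + 5.93·5.2 = s² + 11s + 30.84.
Matching s² + 2ζω_n s + ω_n²: ω_n = √30.84 = 5.553 rad/s and 2ζω_n = 11, so ζ = 11/(2·5.553) = 0.99.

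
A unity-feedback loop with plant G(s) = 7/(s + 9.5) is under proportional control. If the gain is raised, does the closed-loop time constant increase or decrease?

Closed-loop pole is at s = −(9.5+K_p·7); larger K_p moves it further left, so τ = 1/(9.5+K_p·7) decreases.

decrease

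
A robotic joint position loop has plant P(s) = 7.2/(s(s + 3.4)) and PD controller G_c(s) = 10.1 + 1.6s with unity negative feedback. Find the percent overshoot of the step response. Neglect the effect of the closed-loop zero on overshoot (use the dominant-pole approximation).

Forward path: (10.1 + 1.6s)·7.2/(s(s+3.4)). The closed-loop characteristic equation is s² + (3.4 + 7.2·1.6)s + 7.2·10.1 = 0.
That is s² + 14.92s + 72.72 = 0, so ω_n = 8.528 rad/s and ζ = 14.92/(2·8.528) = 0.8748.
%OS = 100·exp(−πζ/√(1−ζ²)) = 0.344%.

0.344%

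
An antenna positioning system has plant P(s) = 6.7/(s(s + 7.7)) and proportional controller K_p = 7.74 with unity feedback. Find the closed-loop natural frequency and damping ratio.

ω_n = 7.2 rad/s, ζ = 0.535

The closed-loop denominator is s(s+7.7) + 7.74·6.7 = s² + 7.7s + 51.86.
So ω_n² = 51.86 ⇒ ω_n = 7.201 rad/s, and ζ = 7.7/(2ω_n) = 0.535.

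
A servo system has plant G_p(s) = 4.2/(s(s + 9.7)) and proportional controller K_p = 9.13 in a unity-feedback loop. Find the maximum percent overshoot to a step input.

1.91%

From 1 + K_pG_p(s) = 0: s² + 9.7s + 38.35 = 0 ⇒ ω_n = 6.192, ζ = 0.7832.
%OS = 100·exp(−πζ/√(1−ζ²)) = 100·exp(−π·0.7832/√0.3866) = 1.91%.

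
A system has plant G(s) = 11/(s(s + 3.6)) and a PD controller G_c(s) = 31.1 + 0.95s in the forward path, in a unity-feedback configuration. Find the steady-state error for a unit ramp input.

0.0105

The loop has one pole at the origin (type 1). Velocity error constant K_v = lim_{s→0} s·G_c(s)G(s) = 31.1·11/3.6 = 95.03.
Steady-state error to a unit ramp: e_ss = 1/K_v = 0.0105.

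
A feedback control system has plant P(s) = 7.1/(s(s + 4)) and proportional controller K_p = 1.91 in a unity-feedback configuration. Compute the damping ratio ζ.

With unity feedback the closed-loop characteristic equation is s² + 4s + 1.91·7.1 = s² + 4s + 13.56 = 0.
Matching s² + 2ζω_n s + ω_n²: ω_n = √13.56 = 3.683 rad/s and 2ζω_n = 4, so ζ = 4/(2·3.683) = 0.543.

ζ = 0.543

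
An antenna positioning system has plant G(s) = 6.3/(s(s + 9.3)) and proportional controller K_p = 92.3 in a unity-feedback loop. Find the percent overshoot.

The closed-loop denominator s² + 9.3s + 581.5 gives ω_n = √581.5 = 24.11 and ζ = 9.3/(2ω_n) = 0.1928.
%OS = 100·exp(−πζ/√(1−ζ²)) = 100·exp(−π·0.1928/√0.9628) = 53.9%.

53.9%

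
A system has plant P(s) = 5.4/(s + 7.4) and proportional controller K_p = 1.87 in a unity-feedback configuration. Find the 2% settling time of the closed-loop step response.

T_s ≈ 0.229 s

Closed-loop transfer function: T(s) = K_p·P(s)/(1 + K_p·P(s)) = 10.1/(s + 7.4 + 10.1) = 10.1/(s + 17.5).
Time constant τ = 1/17.5 = 0.05715 s, so the 2% settling time is about 4τ = 0.229 s.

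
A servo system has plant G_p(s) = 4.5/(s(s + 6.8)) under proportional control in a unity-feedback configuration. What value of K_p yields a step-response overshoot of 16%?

From %OS = 100·exp(−πζ/√(1−ζ²)) = 16%, ζ = −ln(0.16)/√(π²+ln²(0.16)) = 0.5039.
Characteristic equation s² + 6.8s + 4.5K_p = 0 gives ζ = 6.8/(2√(4.5K_p)).
Setting ζ = 0.5039: √(4.5K_p) = 6.8/(2·0.5039) = 6.748, so K_p = 45.53/4.5 = 10.1.

K_p = 10.1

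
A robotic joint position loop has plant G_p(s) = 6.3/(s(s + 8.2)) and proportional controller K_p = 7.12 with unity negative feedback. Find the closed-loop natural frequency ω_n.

With unity feedback the closed-loop characteristic equation is s² + 8.2s + 7.12·6.3 = s² + 8.2s + 44.86 = 0.
Matching s² + 2ζω_n s + ω_n²: ω_n = √44.86 = 6.697 rad/s and 2ζω_n = 8.2, so ζ = 8.2/(2·6.697) = 0.612.

ω_n = 6.7 rad/s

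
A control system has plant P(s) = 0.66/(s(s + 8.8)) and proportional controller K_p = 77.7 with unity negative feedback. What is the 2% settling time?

Closed-loop characteristic equation: s² + 8.8s + 51.28 = 0, so ω_n = 7.161 rad/s and ζ = 8.8/(2·7.161) = 0.6144.
2% settling time T_s ≈ 4/(ζω_n) = 4/4.4 = 0.909 s.

T_s ≈ 0.909 s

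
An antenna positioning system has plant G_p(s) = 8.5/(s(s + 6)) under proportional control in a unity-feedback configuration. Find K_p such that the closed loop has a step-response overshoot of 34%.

K_p = 10

From %OS = 100·exp(−πζ/√(1−ζ²)) = 34%, ζ = −ln(0.34)/√(π²+ln²(0.34)) = 0.3248.
Characteristic equation s² + 6s + 8.5K_p = 0 gives ζ = 6/(2√(8.5K_p)).
Setting ζ = 0.3248: √(8.5K_p) = 6/(2·0.3248) = 9.237, so K_p = 85.32/8.5 = 10.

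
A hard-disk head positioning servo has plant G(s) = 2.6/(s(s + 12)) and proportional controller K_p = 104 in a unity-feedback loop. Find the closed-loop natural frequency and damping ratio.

ω_n = 16.4 rad/s, ζ = 0.365

With unity feedback the closed-loop characteristic equation is s² + 12s + 104·2.6 = s² + 12s + 270.4 = 0.
So ω_n² = 270.4 ⇒ ω_n = 16.44 rad/s, and ζ = 12/(2ω_n) = 0.365.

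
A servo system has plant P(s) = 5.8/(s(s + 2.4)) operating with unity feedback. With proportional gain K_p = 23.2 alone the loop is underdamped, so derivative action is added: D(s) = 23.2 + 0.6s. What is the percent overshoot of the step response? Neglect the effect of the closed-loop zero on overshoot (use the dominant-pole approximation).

43.9%

Forward path: (23.2 + 0.6s)·5.8/(s(s+2.4)). The closed-loop characteristic equation is s² + (2.4 + 5.8·0.6)s + 5.8·23.2 = 0.
That is s² + 5.88s + 134.6 = 0, so ω_n = 11.6 rad/s and ζ = 5.88/(2·11.6) = 0.2534.
%OS = 100·exp(−πζ/√(1−ζ²)) = 43.9%.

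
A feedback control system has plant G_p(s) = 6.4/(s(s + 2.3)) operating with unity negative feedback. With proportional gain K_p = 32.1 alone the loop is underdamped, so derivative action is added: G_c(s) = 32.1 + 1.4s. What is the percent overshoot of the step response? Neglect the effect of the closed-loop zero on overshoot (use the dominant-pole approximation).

26.1%

Forward path: (32.1 + 1.4s)·6.4/(s(s+2.3)). The closed-loop characteristic equation is s² + (2.3 + 6.4·1.4)s + 6.4·32.1 = 0.
That is s² + 11.26s + 205.4 = 0, so ω_n = 14.33 rad/s and ζ = 11.26/(2·14.33) = 0.3928.
%OS = 100·exp(−πζ/√(1−ζ²)) = 26.1%.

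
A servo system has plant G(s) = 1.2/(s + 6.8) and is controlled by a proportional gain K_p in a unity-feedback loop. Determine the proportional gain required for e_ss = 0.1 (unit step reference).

K_p = 51

Steady-state error for a unit step on this type-0 loop is 1/(1 + K_p·G(0)).
G(0) = 0.1765. Require 1/(1 + K_p·0.1765) = 0.1, so 1 + 0.1765·K_p = 10.
K_p = (10 − 1)/0.1765 = 51.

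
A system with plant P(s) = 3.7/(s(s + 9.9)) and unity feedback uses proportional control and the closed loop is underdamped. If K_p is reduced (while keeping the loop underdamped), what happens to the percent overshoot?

ζ = 9.9/(2√(3.7K_p)) rises as K_p falls; higher damping means less overshoot.

decrease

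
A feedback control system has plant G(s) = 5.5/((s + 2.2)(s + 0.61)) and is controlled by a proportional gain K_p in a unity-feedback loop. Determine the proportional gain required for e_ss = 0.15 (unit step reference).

K_p = 1.38

The loop is type 0, so e_ss(step) = 1/(1 + K_pos) with K_pos = K_p·G(0).
G(0) = 4.098. Require 1/(1 + K_p·4.098) = 0.15, so 1 + 4.098·K_p = 6.667.
K_p = (6.667 − 1)/4.098 = 1.38.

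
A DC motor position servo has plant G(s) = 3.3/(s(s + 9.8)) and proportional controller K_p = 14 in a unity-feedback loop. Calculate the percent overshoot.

Closed-loop characteristic equation: s² + 9.8s + 46.2 = 0, so ω_n = 6.797 rad/s and ζ = 9.8/(2·6.797) = 0.7209.
%OS = 100·exp(−πζ/√(1−ζ²)) = 100·exp(−π·0.7209/√0.4803) = 3.81%.

3.81%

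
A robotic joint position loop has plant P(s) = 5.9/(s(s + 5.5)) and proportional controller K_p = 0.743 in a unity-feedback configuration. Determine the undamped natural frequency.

1 + K_p·P(s) = 0 gives s² + 5.5s + 4.384 = 0.
So ω_n² = 4.384 ⇒ ω_n = 2.094 rad/s, and ζ = 5.5/(2ω_n) = 1.31.

ω_n = 2.09 rad/s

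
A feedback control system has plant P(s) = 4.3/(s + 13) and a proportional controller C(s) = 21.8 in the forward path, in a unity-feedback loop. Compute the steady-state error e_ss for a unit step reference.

0.122

The loop is type 0. Static position error constant K_pos = C(0)·P(0) = 21.8·0.3308 = 7.211.
Steady-state error to a unit step: e_ss = 1/(1+K_pos) = 1/8.211 = 0.122.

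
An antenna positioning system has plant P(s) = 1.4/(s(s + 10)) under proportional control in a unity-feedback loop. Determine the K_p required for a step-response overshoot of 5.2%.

From %OS = 100·exp(−πζ/√(1−ζ²)) = 5.2%, ζ = −ln(0.052)/√(π²+ln²(0.052)) = 0.6853.
Characteristic equation s² + 10s + 1.4K_p = 0 gives ζ = 10/(2√(1.4K_p)).
Setting ζ = 0.6853: √(1.4K_p) = 10/(2·0.6853) = 7.296, so K_p = 53.23/1.4 = 38.

K_p = 38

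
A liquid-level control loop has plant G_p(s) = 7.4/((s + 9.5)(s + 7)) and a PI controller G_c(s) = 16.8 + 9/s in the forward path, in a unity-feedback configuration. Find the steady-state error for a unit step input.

The open loop G_c(s)G_p(s) has a pole at the origin (type 1), so the static position error constant is infinite and e_ss = 1/(1+∞) = 0.

0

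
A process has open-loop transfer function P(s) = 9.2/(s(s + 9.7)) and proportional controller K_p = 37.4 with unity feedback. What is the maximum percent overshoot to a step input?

The closed-loop denominator s² + 9.7s + 344.1 gives ω_n = √344.1 = 18.55 and ζ = 9.7/(2ω_n) = 0.2615.
%OS = 100·exp(−πζ/√(1−ζ²)) = 100·exp(−π·0.2615/√0.9316) = 42.7%.

42.7%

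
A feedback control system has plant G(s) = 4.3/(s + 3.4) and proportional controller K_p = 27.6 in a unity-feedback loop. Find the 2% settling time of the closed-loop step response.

Closed-loop transfer function: T(s) = K_p·G(s)/(1 + K_p·G(s)) = 118.7/(s + 3.4 + 118.7) = 118.7/(s + 122.1).
Time constant τ = 1/122.1 = 0.008191 s, so the 2% settling time is about 4τ = 0.0328 s.

T_s ≈ 0.0328 s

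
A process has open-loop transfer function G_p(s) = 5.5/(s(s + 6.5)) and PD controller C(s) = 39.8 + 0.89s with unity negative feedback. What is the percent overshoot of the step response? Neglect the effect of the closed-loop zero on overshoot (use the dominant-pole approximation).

Forward path: (39.8 + 0.89s)·5.5/(s(s+6.5)). The closed-loop characteristic equation is s² + (6.5 + 5.5·0.89)s + 5.5·39.8 = 0.
That is s² + 11.39s + 218.9 = 0, so ω_n = 14.8 rad/s and ζ = 11.39/(2·14.8) = 0.3851.
%OS = 100·exp(−πζ/√(1−ζ²)) = 27%.

27%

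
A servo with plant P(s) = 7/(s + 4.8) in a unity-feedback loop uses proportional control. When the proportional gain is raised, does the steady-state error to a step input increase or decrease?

decrease

e_ss = 1/(1 + K_p·P(0)); a larger K_p raises the denominator, so e_ss decreases.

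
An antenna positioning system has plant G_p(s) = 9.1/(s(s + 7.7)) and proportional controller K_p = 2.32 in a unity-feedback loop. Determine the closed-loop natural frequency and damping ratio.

ω_n = 4.59 rad/s, ζ = 0.838

The closed-loop denominator is s(s+7.7) + 2.32·9.1 = s² + 7.7s + 21.11.
So ω_n² = 21.11 ⇒ ω_n = 4.595 rad/s, and ζ = 7.7/(2ω_n) = 0.838.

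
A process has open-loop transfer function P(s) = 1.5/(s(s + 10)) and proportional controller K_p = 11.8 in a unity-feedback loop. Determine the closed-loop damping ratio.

With unity feedback the closed-loop characteristic equation is s² + 10s + 11.8·1.5 = s² + 10s + 17.7 = 0.
Matching s² + 2ζω_n s + ω_n²: ω_n = √17.7 = 4.207 rad/s and 2ζω_n = 10, so ζ = 10/(2·4.207) = 1.19.

ζ = 1.19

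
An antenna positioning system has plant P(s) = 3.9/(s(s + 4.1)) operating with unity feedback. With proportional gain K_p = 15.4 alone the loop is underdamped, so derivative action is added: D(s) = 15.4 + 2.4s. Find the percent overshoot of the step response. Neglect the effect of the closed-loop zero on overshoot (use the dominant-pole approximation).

Forward path: (15.4 + 2.4s)·3.9/(s(s+4.1)). The closed-loop characteristic equation is s² + (4.1 + 3.9·2.4)s + 3.9·15.4 = 0.
That is s² + 13.46s + 60.06 = 0, so ω_n = 7.75 rad/s and ζ = 13.46/(2·7.75) = 0.8684.
%OS = 100·exp(−πζ/√(1−ζ²)) = 0.408%.

0.408%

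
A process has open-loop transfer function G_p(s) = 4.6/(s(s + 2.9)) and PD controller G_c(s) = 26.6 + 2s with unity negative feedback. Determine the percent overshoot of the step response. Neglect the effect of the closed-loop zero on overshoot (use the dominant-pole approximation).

12.8%

Forward path: (26.6 + 2s)·4.6/(s(s+2.9)). The closed-loop characteristic equation is s² + (2.9 + 4.6·2)s + 4.6·26.6 = 0.
That is s² + 12.1s + 122.4 = 0, so ω_n = 11.06 rad/s and ζ = 12.1/(2·11.06) = 0.5469.
%OS = 100·exp(−πζ/√(1−ζ²)) = 12.8%.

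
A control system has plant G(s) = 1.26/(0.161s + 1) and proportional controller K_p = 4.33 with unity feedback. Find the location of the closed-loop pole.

Closed loop: T(s) = K_p·G/(1+K_p·G) = 5.456/(0.161s + 1 + 5.456), with pole at s = −(1 + 5.456)/0.161 = −40.1.

s = -40.1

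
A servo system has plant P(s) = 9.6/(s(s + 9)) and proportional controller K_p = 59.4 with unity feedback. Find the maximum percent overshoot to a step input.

From 1 + K_pP(s) = 0: s² + 9s + 570.2 = 0 ⇒ ω_n = 23.88, ζ = 0.1884.
%OS = 100·exp(−πζ/√(1−ζ²)) = 100·exp(−π·0.1884/√0.9645) = 54.7%.

54.7%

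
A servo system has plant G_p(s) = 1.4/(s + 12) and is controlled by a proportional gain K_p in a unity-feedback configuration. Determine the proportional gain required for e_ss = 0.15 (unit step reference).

The loop is type 0, so e_ss(step) = 1/(1 + K_pos) with K_pos = K_p·G_p(0).
G_p(0) = 0.1167. Require 1/(1 + K_p·0.1167) = 0.15, so 1 + 0.1167·K_p = 6.667.
K_p = (6.667 − 1)/0.1167 = 48.6.

K_p = 48.6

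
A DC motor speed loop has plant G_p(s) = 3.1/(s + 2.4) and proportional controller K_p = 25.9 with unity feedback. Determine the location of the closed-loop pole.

Closed-loop transfer function: T(s) = K_p·G_p(s)/(1 + K_p·G_p(s)) = 80.29/(s + 2.4 + 80.29) = 80.29/(s + 82.69).
The closed-loop pole is at s = −82.69.

s = -82.69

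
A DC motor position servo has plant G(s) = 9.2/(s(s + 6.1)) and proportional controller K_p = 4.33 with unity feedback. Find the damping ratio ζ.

1 + K_p·G(s) = 0 gives s² + 6.1s + 39.84 = 0.
So ω_n² = 39.84 ⇒ ω_n = 6.312 rad/s, and ζ = 6.1/(2ω_n) = 0.483.

ζ = 0.483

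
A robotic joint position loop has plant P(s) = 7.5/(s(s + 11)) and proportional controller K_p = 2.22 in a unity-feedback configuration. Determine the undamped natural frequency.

ω_n = 4.08 rad/s

The closed-loop denominator is s(s+11) + 2.22·7.5 = s² + 11s + 16.65.
Matching s² + 2ζω_n s + ω_n²: ω_n = √16.65 = 4.08 rad/s and 2ζω_n = 11, so ζ = 11/(2·4.08) = 1.35.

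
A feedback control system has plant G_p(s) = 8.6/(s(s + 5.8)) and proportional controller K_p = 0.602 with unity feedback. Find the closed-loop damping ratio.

ζ = 1.27

The closed-loop denominator is s(s+5.8) + 0.602·8.6 = s² + 5.8s + 5.177.
Matching s² + 2ζω_n s + ω_n²: ω_n = √5.177 = 2.275 rad/s and 2ζω_n = 5.8, so ζ = 5.8/(2·2.275) = 1.27.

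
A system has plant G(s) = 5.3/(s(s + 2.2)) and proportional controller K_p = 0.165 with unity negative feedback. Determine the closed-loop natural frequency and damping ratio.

ω_n = 0.935 rad/s, ζ = 1.18

1 + K_p·G(s) = 0 gives s² + 2.2s + 0.8745 = 0.
So ω_n² = 0.8745 ⇒ ω_n = 0.9351 rad/s, and ζ = 2.2/(2ω_n) = 1.18.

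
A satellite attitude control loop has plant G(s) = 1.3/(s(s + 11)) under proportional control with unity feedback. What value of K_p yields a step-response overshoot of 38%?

K_p = 269

From %OS = 100·exp(−πζ/√(1−ζ²)) = 38%, ζ = −ln(0.38)/√(π²+ln²(0.38)) = 0.2943.
Characteristic equation s² + 11s + 1.3K_p = 0 gives ζ = 11/(2√(1.3K_p)).
Setting ζ = 0.2943: √(1.3K_p) = 11/(2·0.2943) = 18.69, so K_p = 349.1/1.3 = 269.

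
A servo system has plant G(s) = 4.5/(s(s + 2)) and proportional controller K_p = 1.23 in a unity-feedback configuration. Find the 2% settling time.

T_s ≈ 4 s

The closed-loop denominator s² + 2s + 5.535 gives ω_n = √5.535 = 2.353 and ζ = 2/(2ω_n) = 0.4251.
2% settling time T_s ≈ 4/(ζω_n) = 4/1 = 4 s.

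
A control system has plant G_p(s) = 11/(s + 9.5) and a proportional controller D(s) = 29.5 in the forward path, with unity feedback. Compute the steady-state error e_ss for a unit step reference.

The loop is type 0. Static position error constant K_pos = D(0)·G_p(0) = 29.5·1.158 = 34.16.
Steady-state error to a unit step: e_ss = 1/(1+K_pos) = 1/35.16 = 0.0284.

0.0284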